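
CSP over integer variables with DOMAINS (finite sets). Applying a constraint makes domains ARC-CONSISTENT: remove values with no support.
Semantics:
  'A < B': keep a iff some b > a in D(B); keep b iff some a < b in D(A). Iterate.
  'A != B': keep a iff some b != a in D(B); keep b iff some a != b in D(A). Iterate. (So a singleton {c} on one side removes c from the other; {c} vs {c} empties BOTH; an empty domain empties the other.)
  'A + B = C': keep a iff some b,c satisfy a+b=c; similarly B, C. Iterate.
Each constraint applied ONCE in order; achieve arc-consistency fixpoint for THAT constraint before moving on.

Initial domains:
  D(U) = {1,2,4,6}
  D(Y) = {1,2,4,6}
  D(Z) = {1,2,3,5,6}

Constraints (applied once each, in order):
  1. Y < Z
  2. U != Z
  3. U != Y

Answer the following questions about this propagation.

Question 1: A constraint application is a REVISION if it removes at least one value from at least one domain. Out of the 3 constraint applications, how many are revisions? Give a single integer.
Answer: 1

Derivation:
Constraint 1 (Y < Z) on D(Y)={1,2,4,6} D(Z)={1,2,3,5,6}: Y {1,2,4,6}->{1,2,4}; Z {1,2,3,5,6}->{2,3,5,6} => REVISION
Constraint 2 (U != Z) on D(U)={1,2,4,6} D(Z)={2,3,5,6}: no change => not a revision
Constraint 3 (U != Y) on D(U)={1,2,4,6} D(Y)={1,2,4}: no change => not a revision
Total revisions = 1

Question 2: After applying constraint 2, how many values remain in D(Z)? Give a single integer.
Constraint 1 (Y < Z) on D(Y)={1,2,4,6} D(Z)={1,2,3,5,6}: Y {1,2,4,6}->{1,2,4}; Z {1,2,3,5,6}->{2,3,5,6}
Constraint 2 (U != Z) on D(U)={1,2,4,6} D(Z)={2,3,5,6}: no change
So after constraint 2: D(Z)={2,3,5,6}, size = 4

Answer: 4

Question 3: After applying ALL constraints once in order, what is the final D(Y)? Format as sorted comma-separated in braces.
Constraint 1 (Y < Z) on D(Y)={1,2,4,6} D(Z)={1,2,3,5,6}: Y {1,2,4,6}->{1,2,4}; Z {1,2,3,5,6}->{2,3,5,6}
Constraint 2 (U != Z) on D(U)={1,2,4,6} D(Z)={2,3,5,6}: no change
Constraint 3 (U != Y) on D(U)={1,2,4,6} D(Y)={1,2,4}: no change
So after all 3 constraints: D(Y) = {1,2,4}

Answer: {1,2,4}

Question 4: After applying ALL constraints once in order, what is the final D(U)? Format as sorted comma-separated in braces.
Constraint 1 (Y < Z) on D(Y)={1,2,4,6} D(Z)={1,2,3,5,6}: Y {1,2,4,6}->{1,2,4}; Z {1,2,3,5,6}->{2,3,5,6}
Constraint 2 (U != Z) on D(U)={1,2,4,6} D(Z)={2,3,5,6}: no change
Constraint 3 (U != Y) on D(U)={1,2,4,6} D(Y)={1,2,4}: no change
So after all 3 constraints: D(U) = {1,2,4,6}

Answer: {1,2,4,6}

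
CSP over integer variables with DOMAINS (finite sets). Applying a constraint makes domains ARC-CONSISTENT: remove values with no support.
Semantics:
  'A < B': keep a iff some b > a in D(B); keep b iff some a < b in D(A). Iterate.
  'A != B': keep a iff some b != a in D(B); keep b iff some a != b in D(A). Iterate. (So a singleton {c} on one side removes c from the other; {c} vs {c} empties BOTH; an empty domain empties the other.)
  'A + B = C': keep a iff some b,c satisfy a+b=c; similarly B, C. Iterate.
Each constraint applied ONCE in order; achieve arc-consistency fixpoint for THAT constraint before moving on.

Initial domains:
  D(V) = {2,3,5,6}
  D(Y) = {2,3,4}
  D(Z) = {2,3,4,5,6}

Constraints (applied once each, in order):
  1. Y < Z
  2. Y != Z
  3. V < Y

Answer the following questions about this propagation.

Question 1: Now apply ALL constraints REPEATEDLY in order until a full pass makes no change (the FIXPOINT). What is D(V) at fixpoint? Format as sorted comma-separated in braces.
Answer: {2,3}

Derivation:
pass 0 (initial): D(V)={2,3,5,6}
pass 1: V {2,3,5,6}->{2,3}; Y {2,3,4}->{3,4}; Z {2,3,4,5,6}->{3,4,5,6}
pass 2: Z {3,4,5,6}->{4,5,6}
pass 3: no change
Fixpoint after 3 passes: D(V) = {2,3}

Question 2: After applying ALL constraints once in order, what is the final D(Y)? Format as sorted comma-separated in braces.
Answer: {3,4}

Derivation:
Constraint 1 (Y < Z) on D(Y)={2,3,4} D(Z)={2,3,4,5,6}: Z {2,3,4,5,6}->{3,4,5,6}
Constraint 2 (Y != Z) on D(Y)={2,3,4} D(Z)={3,4,5,6}: no change
Constraint 3 (V < Y) on D(V)={2,3,5,6} D(Y)={2,3,4}: V {2,3,5,6}->{2,3}; Y {2,3,4}->{3,4}
So after all 3 constraints: D(Y) = {3,4}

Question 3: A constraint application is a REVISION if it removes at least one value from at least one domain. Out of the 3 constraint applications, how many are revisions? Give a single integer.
Constraint 1 (Y < Z) on D(Y)={2,3,4} D(Z)={2,3,4,5,6}: Z {2,3,4,5,6}->{3,4,5,6} => REVISION
Constraint 2 (Y != Z) on D(Y)={2,3,4} D(Z)={3,4,5,6}: no change => not a revision
Constraint 3 (V < Y) on D(V)={2,3,5,6} D(Y)={2,3,4}: V {2,3,5,6}->{2,3}; Y {2,3,4}->{3,4} => REVISION
Total revisions = 2

Answer: 2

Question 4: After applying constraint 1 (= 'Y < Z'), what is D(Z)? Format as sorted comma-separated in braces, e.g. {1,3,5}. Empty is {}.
Answer: {3,4,5,6}

Derivation:
Constraint 1 (Y < Z) on D(Y)={2,3,4} D(Z)={2,3,4,5,6}: Z {2,3,4,5,6}->{3,4,5,6}
So after constraint 1: D(Z) = {3,4,5,6}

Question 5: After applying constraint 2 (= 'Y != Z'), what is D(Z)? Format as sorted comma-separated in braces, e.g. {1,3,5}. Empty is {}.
Constraint 1 (Y < Z) on D(Y)={2,3,4} D(Z)={2,3,4,5,6}: Z {2,3,4,5,6}->{3,4,5,6}
Constraint 2 (Y != Z) on D(Y)={2,3,4} D(Z)={3,4,5,6}: no change
So after constraint 2: D(Z) = {3,4,5,6}

Answer: {3,4,5,6}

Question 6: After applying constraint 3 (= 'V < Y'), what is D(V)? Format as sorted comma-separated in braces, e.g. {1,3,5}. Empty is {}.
Answer: {2,3}

Derivation:
Constraint 1 (Y < Z) on D(Y)={2,3,4} D(Z)={2,3,4,5,6}: Z {2,3,4,5,6}->{3,4,5,6}
Constraint 2 (Y != Z) on D(Y)={2,3,4} D(Z)={3,4,5,6}: no change
Constraint 3 (V < Y) on D(V)={2,3,5,6} D(Y)={2,3,4}: V {2,3,5,6}->{2,3}; Y {2,3,4}->{3,4}
So after constraint 3: D(V) = {2,3}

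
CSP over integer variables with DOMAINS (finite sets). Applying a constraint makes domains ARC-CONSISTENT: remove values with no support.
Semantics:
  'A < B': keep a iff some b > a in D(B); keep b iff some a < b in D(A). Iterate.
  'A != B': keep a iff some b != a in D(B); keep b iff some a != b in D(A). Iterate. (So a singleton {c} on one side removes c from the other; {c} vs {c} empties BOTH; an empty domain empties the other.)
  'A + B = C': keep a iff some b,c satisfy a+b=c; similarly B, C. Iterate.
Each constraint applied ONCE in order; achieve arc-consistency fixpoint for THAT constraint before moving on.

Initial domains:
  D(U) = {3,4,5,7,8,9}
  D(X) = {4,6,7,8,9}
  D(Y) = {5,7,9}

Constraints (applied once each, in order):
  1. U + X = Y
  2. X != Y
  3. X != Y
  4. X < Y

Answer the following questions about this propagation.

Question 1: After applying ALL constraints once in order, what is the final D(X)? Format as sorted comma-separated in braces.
Constraint 1 (U + X = Y) on D(U)={3,4,5,7,8,9} D(X)={4,6,7,8,9} D(Y)={5,7,9}: U {3,4,5,7,8,9}->{3,5}; X {4,6,7,8,9}->{4,6}; Y {5,7,9}->{7,9}
Constraint 2 (X != Y) on D(X)={4,6} D(Y)={7,9}: no change
Constraint 3 (X != Y) on D(X)={4,6} D(Y)={7,9}: no change
Constraint 4 (X < Y) on D(X)={4,6} D(Y)={7,9}: no change
So after all 4 constraints: D(X) = {4,6}

Answer: {4,6}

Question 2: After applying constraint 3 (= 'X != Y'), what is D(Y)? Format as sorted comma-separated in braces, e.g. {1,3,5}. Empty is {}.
Constraint 1 (U + X = Y) on D(U)={3,4,5,7,8,9} D(X)={4,6,7,8,9} D(Y)={5,7,9}: U {3,4,5,7,8,9}->{3,5}; X {4,6,7,8,9}->{4,6}; Y {5,7,9}->{7,9}
Constraint 2 (X != Y) on D(X)={4,6} D(Y)={7,9}: no change
Constraint 3 (X != Y) on D(X)={4,6} D(Y)={7,9}: no change
So after constraint 3: D(Y) = {7,9}

Answer: {7,9}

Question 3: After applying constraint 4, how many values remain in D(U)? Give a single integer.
Answer: 2

Derivation:
Constraint 1 (U + X = Y) on D(U)={3,4,5,7,8,9} D(X)={4,6,7,8,9} D(Y)={5,7,9}: U {3,4,5,7,8,9}->{3,5}; X {4,6,7,8,9}->{4,6}; Y {5,7,9}->{7,9}
Constraint 2 (X != Y) on D(X)={4,6} D(Y)={7,9}: no change
Constraint 3 (X != Y) on D(X)={4,6} D(Y)={7,9}: no change
Constraint 4 (X < Y) on D(X)={4,6} D(Y)={7,9}: no change
So after constraint 4: D(U)={3,5}, size = 2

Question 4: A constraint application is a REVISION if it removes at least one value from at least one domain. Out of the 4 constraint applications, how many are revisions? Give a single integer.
Answer: 1

Derivation:
Constraint 1 (U + X = Y) on D(U)={3,4,5,7,8,9} D(X)={4,6,7,8,9} D(Y)={5,7,9}: U {3,4,5,7,8,9}->{3,5}; X {4,6,7,8,9}->{4,6}; Y {5,7,9}->{7,9} => REVISION
Constraint 2 (X != Y) on D(X)={4,6} D(Y)={7,9}: no change => not a revision
Constraint 3 (X != Y) on D(X)={4,6} D(Y)={7,9}: no change => not a revision
Constraint 4 (X < Y) on D(X)={4,6} D(Y)={7,9}: no change => not a revision
Total revisions = 1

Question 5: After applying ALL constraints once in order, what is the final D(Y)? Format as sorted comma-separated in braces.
Answer: {7,9}

Derivation:
Constraint 1 (U + X = Y) on D(U)={3,4,5,7,8,9} D(X)={4,6,7,8,9} D(Y)={5,7,9}: U {3,4,5,7,8,9}->{3,5}; X {4,6,7,8,9}->{4,6}; Y {5,7,9}->{7,9}
Constraint 2 (X != Y) on D(X)={4,6} D(Y)={7,9}: no change
Constraint 3 (X != Y) on D(X)={4,6} D(Y)={7,9}: no change
Constraint 4 (X < Y) on D(X)={4,6} D(Y)={7,9}: no change
So after all 4 constraints: D(Y) = {7,9}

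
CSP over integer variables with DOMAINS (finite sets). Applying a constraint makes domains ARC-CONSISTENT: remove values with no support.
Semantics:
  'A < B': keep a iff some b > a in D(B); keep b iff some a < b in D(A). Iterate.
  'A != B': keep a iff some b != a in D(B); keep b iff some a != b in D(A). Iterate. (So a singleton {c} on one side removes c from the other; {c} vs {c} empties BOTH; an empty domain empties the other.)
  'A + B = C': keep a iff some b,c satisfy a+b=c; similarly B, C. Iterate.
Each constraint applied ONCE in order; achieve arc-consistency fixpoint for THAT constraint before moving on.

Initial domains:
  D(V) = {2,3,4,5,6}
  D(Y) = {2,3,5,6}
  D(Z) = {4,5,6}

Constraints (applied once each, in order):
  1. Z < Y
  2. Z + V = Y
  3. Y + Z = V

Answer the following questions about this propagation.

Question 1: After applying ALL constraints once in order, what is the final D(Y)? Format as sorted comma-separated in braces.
Answer: {}

Derivation:
Constraint 1 (Z < Y) on D(Z)={4,5,6} D(Y)={2,3,5,6}: Z {4,5,6}->{4,5}; Y {2,3,5,6}->{5,6}
Constraint 2 (Z + V = Y) on D(Z)={4,5} D(V)={2,3,4,5,6} D(Y)={5,6}: Z {4,5}->{4}; V {2,3,4,5,6}->{2}; Y {5,6}->{6}
Constraint 3 (Y + Z = V) on D(Y)={6} D(Z)={4} D(V)={2}: Y {6}->{}; Z {4}->{}; V {2}->{}
So after all 3 constraints: D(Y) = {}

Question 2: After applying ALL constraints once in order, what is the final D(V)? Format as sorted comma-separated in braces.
Constraint 1 (Z < Y) on D(Z)={4,5,6} D(Y)={2,3,5,6}: Z {4,5,6}->{4,5}; Y {2,3,5,6}->{5,6}
Constraint 2 (Z + V = Y) on D(Z)={4,5} D(V)={2,3,4,5,6} D(Y)={5,6}: Z {4,5}->{4}; V {2,3,4,5,6}->{2}; Y {5,6}->{6}
Constraint 3 (Y + Z = V) on D(Y)={6} D(Z)={4} D(V)={2}: Y {6}->{}; Z {4}->{}; V {2}->{}
So after all 3 constraints: D(V) = {}

Answer: {}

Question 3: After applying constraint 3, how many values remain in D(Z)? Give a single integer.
Answer: 0

Derivation:
Constraint 1 (Z < Y) on D(Z)={4,5,6} D(Y)={2,3,5,6}: Z {4,5,6}->{4,5}; Y {2,3,5,6}->{5,6}
Constraint 2 (Z + V = Y) on D(Z)={4,5} D(V)={2,3,4,5,6} D(Y)={5,6}: Z {4,5}->{4}; V {2,3,4,5,6}->{2}; Y {5,6}->{6}
Constraint 3 (Y + Z = V) on D(Y)={6} D(Z)={4} D(V)={2}: Y {6}->{}; Z {4}->{}; V {2}->{}
So after constraint 3: D(Z)={}, size = 0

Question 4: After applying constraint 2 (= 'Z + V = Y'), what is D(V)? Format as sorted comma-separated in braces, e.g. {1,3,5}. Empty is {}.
Answer: {2}

Derivation:
Constraint 1 (Z < Y) on D(Z)={4,5,6} D(Y)={2,3,5,6}: Z {4,5,6}->{4,5}; Y {2,3,5,6}->{5,6}
Constraint 2 (Z + V = Y) on D(Z)={4,5} D(V)={2,3,4,5,6} D(Y)={5,6}: Z {4,5}->{4}; V {2,3,4,5,6}->{2}; Y {5,6}->{6}
So after constraint 2: D(V) = {2}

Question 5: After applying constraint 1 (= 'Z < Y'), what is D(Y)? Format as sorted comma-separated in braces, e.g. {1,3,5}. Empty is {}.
Answer: {5,6}

Derivation:
Constraint 1 (Z < Y) on D(Z)={4,5,6} D(Y)={2,3,5,6}: Z {4,5,6}->{4,5}; Y {2,3,5,6}->{5,6}
So after constraint 1: D(Y) = {5,6}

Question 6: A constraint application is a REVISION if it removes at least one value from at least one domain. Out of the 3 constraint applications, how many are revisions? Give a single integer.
Answer: 3

Derivation:
Constraint 1 (Z < Y) on D(Z)={4,5,6} D(Y)={2,3,5,6}: Z {4,5,6}->{4,5}; Y {2,3,5,6}->{5,6} => REVISION
Constraint 2 (Z + V = Y) on D(Z)={4,5} D(V)={2,3,4,5,6} D(Y)={5,6}: Z {4,5}->{4}; V {2,3,4,5,6}->{2}; Y {5,6}->{6} => REVISION
Constraint 3 (Y + Z = V) on D(Y)={6} D(Z)={4} D(V)={2}: Y {6}->{}; Z {4}->{}; V {2}->{} => REVISION
Total revisions = 3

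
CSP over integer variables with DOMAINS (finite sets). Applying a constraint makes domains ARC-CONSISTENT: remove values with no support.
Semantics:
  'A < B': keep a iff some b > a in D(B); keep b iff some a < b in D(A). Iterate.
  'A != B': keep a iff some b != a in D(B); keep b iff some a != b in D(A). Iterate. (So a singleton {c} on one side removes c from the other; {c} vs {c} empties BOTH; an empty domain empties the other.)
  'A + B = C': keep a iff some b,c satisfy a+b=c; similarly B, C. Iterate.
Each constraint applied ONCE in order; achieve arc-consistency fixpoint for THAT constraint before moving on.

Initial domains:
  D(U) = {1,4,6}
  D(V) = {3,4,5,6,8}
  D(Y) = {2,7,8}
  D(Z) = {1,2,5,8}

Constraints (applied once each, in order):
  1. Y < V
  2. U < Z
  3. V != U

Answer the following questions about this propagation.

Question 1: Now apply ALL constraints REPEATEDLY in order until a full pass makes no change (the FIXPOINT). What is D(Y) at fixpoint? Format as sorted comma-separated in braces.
pass 0 (initial): D(Y)={2,7,8}
pass 1: Y {2,7,8}->{2,7}; Z {1,2,5,8}->{2,5,8}
pass 2: no change
Fixpoint after 2 passes: D(Y) = {2,7}

Answer: {2,7}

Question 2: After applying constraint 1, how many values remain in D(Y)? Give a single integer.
Answer: 2

Derivation:
Constraint 1 (Y < V) on D(Y)={2,7,8} D(V)={3,4,5,6,8}: Y {2,7,8}->{2,7}
So after constraint 1: D(Y)={2,7}, size = 2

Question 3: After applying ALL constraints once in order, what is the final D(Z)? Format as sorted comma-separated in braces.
Answer: {2,5,8}

Derivation:
Constraint 1 (Y < V) on D(Y)={2,7,8} D(V)={3,4,5,6,8}: Y {2,7,8}->{2,7}
Constraint 2 (U < Z) on D(U)={1,4,6} D(Z)={1,2,5,8}: Z {1,2,5,8}->{2,5,8}
Constraint 3 (V != U) on D(V)={3,4,5,6,8} D(U)={1,4,6}: no change
So after all 3 constraints: D(Z) = {2,5,8}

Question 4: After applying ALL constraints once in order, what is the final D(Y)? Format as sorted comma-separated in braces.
Answer: {2,7}

Derivation:
Constraint 1 (Y < V) on D(Y)={2,7,8} D(V)={3,4,5,6,8}: Y {2,7,8}->{2,7}
Constraint 2 (U < Z) on D(U)={1,4,6} D(Z)={1,2,5,8}: Z {1,2,5,8}->{2,5,8}
Constraint 3 (V != U) on D(V)={3,4,5,6,8} D(U)={1,4,6}: no change
So after all 3 constraints: D(Y) = {2,7}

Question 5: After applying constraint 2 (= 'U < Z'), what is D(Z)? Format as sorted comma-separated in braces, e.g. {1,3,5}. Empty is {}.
Answer: {2,5,8}

Derivation:
Constraint 1 (Y < V) on D(Y)={2,7,8} D(V)={3,4,5,6,8}: Y {2,7,8}->{2,7}
Constraint 2 (U < Z) on D(U)={1,4,6} D(Z)={1,2,5,8}: Z {1,2,5,8}->{2,5,8}
So after constraint 2: D(Z) = {2,5,8}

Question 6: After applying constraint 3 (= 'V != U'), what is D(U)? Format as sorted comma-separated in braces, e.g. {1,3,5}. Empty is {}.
Constraint 1 (Y < V) on D(Y)={2,7,8} D(V)={3,4,5,6,8}: Y {2,7,8}->{2,7}
Constraint 2 (U < Z) on D(U)={1,4,6} D(Z)={1,2,5,8}: Z {1,2,5,8}->{2,5,8}
Constraint 3 (V != U) on D(V)={3,4,5,6,8} D(U)={1,4,6}: no change
So after constraint 3: D(U) = {1,4,6}

Answer: {1,4,6}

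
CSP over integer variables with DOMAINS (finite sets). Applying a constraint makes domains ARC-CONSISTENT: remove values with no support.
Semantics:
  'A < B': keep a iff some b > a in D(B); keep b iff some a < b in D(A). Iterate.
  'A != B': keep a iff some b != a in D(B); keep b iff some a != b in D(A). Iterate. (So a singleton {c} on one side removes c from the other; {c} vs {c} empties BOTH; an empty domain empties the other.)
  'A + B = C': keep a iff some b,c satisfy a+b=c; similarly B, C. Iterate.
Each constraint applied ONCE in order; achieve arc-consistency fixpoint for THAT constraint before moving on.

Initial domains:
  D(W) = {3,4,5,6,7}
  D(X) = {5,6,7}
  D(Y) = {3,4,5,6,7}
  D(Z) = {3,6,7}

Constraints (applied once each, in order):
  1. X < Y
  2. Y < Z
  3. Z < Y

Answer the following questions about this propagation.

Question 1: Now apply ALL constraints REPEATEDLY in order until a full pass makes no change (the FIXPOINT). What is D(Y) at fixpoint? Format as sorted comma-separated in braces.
pass 0 (initial): D(Y)={3,4,5,6,7}
pass 1: X {5,6,7}->{5,6}; Y {3,4,5,6,7}->{}; Z {3,6,7}->{}
pass 2: X {5,6}->{}
pass 3: no change
Fixpoint after 3 passes: D(Y) = {}

Answer: {}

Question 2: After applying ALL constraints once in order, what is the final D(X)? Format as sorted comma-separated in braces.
Constraint 1 (X < Y) on D(X)={5,6,7} D(Y)={3,4,5,6,7}: X {5,6,7}->{5,6}; Y {3,4,5,6,7}->{6,7}
Constraint 2 (Y < Z) on D(Y)={6,7} D(Z)={3,6,7}: Y {6,7}->{6}; Z {3,6,7}->{7}
Constraint 3 (Z < Y) on D(Z)={7} D(Y)={6}: Z {7}->{}; Y {6}->{}
So after all 3 constraints: D(X) = {5,6}

Answer: {5,6}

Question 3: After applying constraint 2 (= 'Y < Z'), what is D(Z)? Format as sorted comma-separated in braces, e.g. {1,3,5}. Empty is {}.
Answer: {7}

Derivation:
Constraint 1 (X < Y) on D(X)={5,6,7} D(Y)={3,4,5,6,7}: X {5,6,7}->{5,6}; Y {3,4,5,6,7}->{6,7}
Constraint 2 (Y < Z) on D(Y)={6,7} D(Z)={3,6,7}: Y {6,7}->{6}; Z {3,6,7}->{7}
So after constraint 2: D(Z) = {7}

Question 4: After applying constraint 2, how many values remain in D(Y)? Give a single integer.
Constraint 1 (X < Y) on D(X)={5,6,7} D(Y)={3,4,5,6,7}: X {5,6,7}->{5,6}; Y {3,4,5,6,7}->{6,7}
Constraint 2 (Y < Z) on D(Y)={6,7} D(Z)={3,6,7}: Y {6,7}->{6}; Z {3,6,7}->{7}
So after constraint 2: D(Y)={6}, size = 1

Answer: 1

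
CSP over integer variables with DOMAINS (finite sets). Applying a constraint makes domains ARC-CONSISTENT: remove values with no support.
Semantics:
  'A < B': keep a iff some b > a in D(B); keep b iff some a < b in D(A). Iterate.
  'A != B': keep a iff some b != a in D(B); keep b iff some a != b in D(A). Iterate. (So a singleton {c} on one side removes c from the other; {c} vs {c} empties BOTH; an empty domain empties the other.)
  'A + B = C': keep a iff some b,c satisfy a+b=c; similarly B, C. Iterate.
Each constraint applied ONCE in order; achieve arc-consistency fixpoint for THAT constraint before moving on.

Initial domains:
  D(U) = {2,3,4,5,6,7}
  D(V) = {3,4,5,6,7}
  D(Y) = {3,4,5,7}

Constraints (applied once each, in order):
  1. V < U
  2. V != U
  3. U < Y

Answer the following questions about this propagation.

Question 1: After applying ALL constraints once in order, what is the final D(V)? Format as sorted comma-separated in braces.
Answer: {3,4,5,6}

Derivation:
Constraint 1 (V < U) on D(V)={3,4,5,6,7} D(U)={2,3,4,5,6,7}: V {3,4,5,6,7}->{3,4,5,6}; U {2,3,4,5,6,7}->{4,5,6,7}
Constraint 2 (V != U) on D(V)={3,4,5,6} D(U)={4,5,6,7}: no change
Constraint 3 (U < Y) on D(U)={4,5,6,7} D(Y)={3,4,5,7}: U {4,5,6,7}->{4,5,6}; Y {3,4,5,7}->{5,7}
So after all 3 constraints: D(V) = {3,4,5,6}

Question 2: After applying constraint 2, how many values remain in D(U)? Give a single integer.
Answer: 4

Derivation:
Constraint 1 (V < U) on D(V)={3,4,5,6,7} D(U)={2,3,4,5,6,7}: V {3,4,5,6,7}->{3,4,5,6}; U {2,3,4,5,6,7}->{4,5,6,7}
Constraint 2 (V != U) on D(V)={3,4,5,6} D(U)={4,5,6,7}: no change
So after constraint 2: D(U)={4,5,6,7}, size = 4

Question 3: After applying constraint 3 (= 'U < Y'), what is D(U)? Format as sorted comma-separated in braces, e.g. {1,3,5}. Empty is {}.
Answer: {4,5,6}

Derivation:
Constraint 1 (V < U) on D(V)={3,4,5,6,7} D(U)={2,3,4,5,6,7}: V {3,4,5,6,7}->{3,4,5,6}; U {2,3,4,5,6,7}->{4,5,6,7}
Constraint 2 (V != U) on D(V)={3,4,5,6} D(U)={4,5,6,7}: no change
Constraint 3 (U < Y) on D(U)={4,5,6,7} D(Y)={3,4,5,7}: U {4,5,6,7}->{4,5,6}; Y {3,4,5,7}->{5,7}
So after constraint 3: D(U) = {4,5,6}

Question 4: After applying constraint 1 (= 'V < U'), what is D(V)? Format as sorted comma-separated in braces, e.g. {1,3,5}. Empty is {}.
Answer: {3,4,5,6}

Derivation:
Constraint 1 (V < U) on D(V)={3,4,5,6,7} D(U)={2,3,4,5,6,7}: V {3,4,5,6,7}->{3,4,5,6}; U {2,3,4,5,6,7}->{4,5,6,7}
So after constraint 1: D(V) = {3,4,5,6}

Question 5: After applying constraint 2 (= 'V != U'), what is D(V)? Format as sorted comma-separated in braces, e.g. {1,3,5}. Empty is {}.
Constraint 1 (V < U) on D(V)={3,4,5,6,7} D(U)={2,3,4,5,6,7}: V {3,4,5,6,7}->{3,4,5,6}; U {2,3,4,5,6,7}->{4,5,6,7}
Constraint 2 (V != U) on D(V)={3,4,5,6} D(U)={4,5,6,7}: no change
So after constraint 2: D(V) = {3,4,5,6}

Answer: {3,4,5,6}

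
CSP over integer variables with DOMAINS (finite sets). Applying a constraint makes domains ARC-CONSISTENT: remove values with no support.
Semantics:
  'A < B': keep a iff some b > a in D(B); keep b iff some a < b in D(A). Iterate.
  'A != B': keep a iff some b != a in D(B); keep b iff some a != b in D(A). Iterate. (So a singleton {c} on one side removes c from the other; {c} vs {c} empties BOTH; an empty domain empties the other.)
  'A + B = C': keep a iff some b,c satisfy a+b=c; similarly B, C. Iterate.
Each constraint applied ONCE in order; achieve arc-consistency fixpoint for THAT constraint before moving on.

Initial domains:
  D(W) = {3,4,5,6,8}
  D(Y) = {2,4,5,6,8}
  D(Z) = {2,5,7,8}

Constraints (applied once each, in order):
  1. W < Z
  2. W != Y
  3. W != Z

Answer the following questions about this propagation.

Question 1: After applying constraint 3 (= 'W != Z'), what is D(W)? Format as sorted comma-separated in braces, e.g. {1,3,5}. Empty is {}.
Constraint 1 (W < Z) on D(W)={3,4,5,6,8} D(Z)={2,5,7,8}: W {3,4,5,6,8}->{3,4,5,6}; Z {2,5,7,8}->{5,7,8}
Constraint 2 (W != Y) on D(W)={3,4,5,6} D(Y)={2,4,5,6,8}: no change
Constraint 3 (W != Z) on D(W)={3,4,5,6} D(Z)={5,7,8}: no change
So after constraint 3: D(W) = {3,4,5,6}

Answer: {3,4,5,6}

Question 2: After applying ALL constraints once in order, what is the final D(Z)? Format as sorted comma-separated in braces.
Constraint 1 (W < Z) on D(W)={3,4,5,6,8} D(Z)={2,5,7,8}: W {3,4,5,6,8}->{3,4,5,6}; Z {2,5,7,8}->{5,7,8}
Constraint 2 (W != Y) on D(W)={3,4,5,6} D(Y)={2,4,5,6,8}: no change
Constraint 3 (W != Z) on D(W)={3,4,5,6} D(Z)={5,7,8}: no change
So after all 3 constraints: D(Z) = {5,7,8}

Answer: {5,7,8}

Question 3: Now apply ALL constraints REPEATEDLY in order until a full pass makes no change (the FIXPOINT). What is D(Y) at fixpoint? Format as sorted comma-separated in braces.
Answer: {2,4,5,6,8}

Derivation:
pass 0 (initial): D(Y)={2,4,5,6,8}
pass 1: W {3,4,5,6,8}->{3,4,5,6}; Z {2,5,7,8}->{5,7,8}
pass 2: no change
Fixpoint after 2 passes: D(Y) = {2,4,5,6,8}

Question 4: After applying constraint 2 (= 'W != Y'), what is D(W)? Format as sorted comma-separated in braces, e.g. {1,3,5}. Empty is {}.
Constraint 1 (W < Z) on D(W)={3,4,5,6,8} D(Z)={2,5,7,8}: W {3,4,5,6,8}->{3,4,5,6}; Z {2,5,7,8}->{5,7,8}
Constraint 2 (W != Y) on D(W)={3,4,5,6} D(Y)={2,4,5,6,8}: no change
So after constraint 2: D(W) = {3,4,5,6}

Answer: {3,4,5,6}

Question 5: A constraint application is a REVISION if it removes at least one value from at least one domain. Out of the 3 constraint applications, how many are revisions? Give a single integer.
Answer: 1

Derivation:
Constraint 1 (W < Z) on D(W)={3,4,5,6,8} D(Z)={2,5,7,8}: W {3,4,5,6,8}->{3,4,5,6}; Z {2,5,7,8}->{5,7,8} => REVISION
Constraint 2 (W != Y) on D(W)={3,4,5,6} D(Y)={2,4,5,6,8}: no change => not a revision
Constraint 3 (W != Z) on D(W)={3,4,5,6} D(Z)={5,7,8}: no change => not a revision
Total revisions = 1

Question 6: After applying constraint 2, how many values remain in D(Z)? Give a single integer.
Constraint 1 (W < Z) on D(W)={3,4,5,6,8} D(Z)={2,5,7,8}: W {3,4,5,6,8}->{3,4,5,6}; Z {2,5,7,8}->{5,7,8}
Constraint 2 (W != Y) on D(W)={3,4,5,6} D(Y)={2,4,5,6,8}: no change
So after constraint 2: D(Z)={5,7,8}, size = 3

Answer: 3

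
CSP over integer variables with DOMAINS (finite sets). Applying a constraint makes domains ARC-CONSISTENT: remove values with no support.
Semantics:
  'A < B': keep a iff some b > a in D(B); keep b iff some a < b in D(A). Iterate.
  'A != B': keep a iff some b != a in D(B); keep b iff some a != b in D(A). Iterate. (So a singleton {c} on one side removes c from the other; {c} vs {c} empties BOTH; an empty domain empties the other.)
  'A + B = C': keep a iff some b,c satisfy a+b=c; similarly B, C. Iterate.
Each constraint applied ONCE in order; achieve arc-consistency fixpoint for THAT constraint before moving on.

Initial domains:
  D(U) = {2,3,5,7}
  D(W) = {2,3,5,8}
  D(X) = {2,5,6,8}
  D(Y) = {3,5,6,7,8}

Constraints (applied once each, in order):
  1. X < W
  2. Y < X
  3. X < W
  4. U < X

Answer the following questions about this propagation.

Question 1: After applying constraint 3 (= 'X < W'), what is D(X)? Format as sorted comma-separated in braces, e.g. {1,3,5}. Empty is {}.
Constraint 1 (X < W) on D(X)={2,5,6,8} D(W)={2,3,5,8}: X {2,5,6,8}->{2,5,6}; W {2,3,5,8}->{3,5,8}
Constraint 2 (Y < X) on D(Y)={3,5,6,7,8} D(X)={2,5,6}: Y {3,5,6,7,8}->{3,5}; X {2,5,6}->{5,6}
Constraint 3 (X < W) on D(X)={5,6} D(W)={3,5,8}: W {3,5,8}->{8}
So after constraint 3: D(X) = {5,6}

Answer: {5,6}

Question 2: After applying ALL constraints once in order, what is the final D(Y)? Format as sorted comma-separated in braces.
Answer: {3,5}

Derivation:
Constraint 1 (X < W) on D(X)={2,5,6,8} D(W)={2,3,5,8}: X {2,5,6,8}->{2,5,6}; W {2,3,5,8}->{3,5,8}
Constraint 2 (Y < X) on D(Y)={3,5,6,7,8} D(X)={2,5,6}: Y {3,5,6,7,8}->{3,5}; X {2,5,6}->{5,6}
Constraint 3 (X < W) on D(X)={5,6} D(W)={3,5,8}: W {3,5,8}->{8}
Constraint 4 (U < X) on D(U)={2,3,5,7} D(X)={5,6}: U {2,3,5,7}->{2,3,5}
So after all 4 constraints: D(Y) = {3,5}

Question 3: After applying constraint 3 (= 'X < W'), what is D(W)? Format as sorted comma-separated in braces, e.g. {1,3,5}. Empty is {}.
Answer: {8}

Derivation:
Constraint 1 (X < W) on D(X)={2,5,6,8} D(W)={2,3,5,8}: X {2,5,6,8}->{2,5,6}; W {2,3,5,8}->{3,5,8}
Constraint 2 (Y < X) on D(Y)={3,5,6,7,8} D(X)={2,5,6}: Y {3,5,6,7,8}->{3,5}; X {2,5,6}->{5,6}
Constraint 3 (X < W) on D(X)={5,6} D(W)={3,5,8}: W {3,5,8}->{8}
So after constraint 3: D(W) = {8}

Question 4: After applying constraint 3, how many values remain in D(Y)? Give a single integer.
Answer: 2

Derivation:
Constraint 1 (X < W) on D(X)={2,5,6,8} D(W)={2,3,5,8}: X {2,5,6,8}->{2,5,6}; W {2,3,5,8}->{3,5,8}
Constraint 2 (Y < X) on D(Y)={3,5,6,7,8} D(X)={2,5,6}: Y {3,5,6,7,8}->{3,5}; X {2,5,6}->{5,6}
Constraint 3 (X < W) on D(X)={5,6} D(W)={3,5,8}: W {3,5,8}->{8}
So after constraint 3: D(Y)={3,5}, size = 2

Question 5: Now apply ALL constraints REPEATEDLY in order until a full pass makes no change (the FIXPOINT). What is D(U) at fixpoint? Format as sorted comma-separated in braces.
pass 0 (initial): D(U)={2,3,5,7}
pass 1: U {2,3,5,7}->{2,3,5}; W {2,3,5,8}->{8}; X {2,5,6,8}->{5,6}; Y {3,5,6,7,8}->{3,5}
pass 2: no change
Fixpoint after 2 passes: D(U) = {2,3,5}

Answer: {2,3,5}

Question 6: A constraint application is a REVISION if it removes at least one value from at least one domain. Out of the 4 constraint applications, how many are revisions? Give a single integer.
Constraint 1 (X < W) on D(X)={2,5,6,8} D(W)={2,3,5,8}: X {2,5,6,8}->{2,5,6}; W {2,3,5,8}->{3,5,8} => REVISION
Constraint 2 (Y < X) on D(Y)={3,5,6,7,8} D(X)={2,5,6}: Y {3,5,6,7,8}->{3,5}; X {2,5,6}->{5,6} => REVISION
Constraint 3 (X < W) on D(X)={5,6} D(W)={3,5,8}: W {3,5,8}->{8} => REVISION
Constraint 4 (U < X) on D(U)={2,3,5,7} D(X)={5,6}: U {2,3,5,7}->{2,3,5} => REVISION
Total revisions = 4

Answer: 4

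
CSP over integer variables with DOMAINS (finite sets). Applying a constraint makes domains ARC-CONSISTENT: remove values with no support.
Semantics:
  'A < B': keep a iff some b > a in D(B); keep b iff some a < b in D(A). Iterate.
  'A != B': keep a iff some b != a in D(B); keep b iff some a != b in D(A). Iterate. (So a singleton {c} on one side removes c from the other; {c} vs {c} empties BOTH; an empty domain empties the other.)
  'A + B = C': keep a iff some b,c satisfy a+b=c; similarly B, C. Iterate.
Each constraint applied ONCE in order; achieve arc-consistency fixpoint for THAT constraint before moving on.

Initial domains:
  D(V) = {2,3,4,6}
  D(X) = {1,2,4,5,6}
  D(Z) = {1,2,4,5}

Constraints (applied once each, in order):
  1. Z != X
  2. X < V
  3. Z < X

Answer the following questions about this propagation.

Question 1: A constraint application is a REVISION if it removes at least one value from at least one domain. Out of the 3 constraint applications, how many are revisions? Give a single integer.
Answer: 2

Derivation:
Constraint 1 (Z != X) on D(Z)={1,2,4,5} D(X)={1,2,4,5,6}: no change => not a revision
Constraint 2 (X < V) on D(X)={1,2,4,5,6} D(V)={2,3,4,6}: X {1,2,4,5,6}->{1,2,4,5} => REVISION
Constraint 3 (Z < X) on D(Z)={1,2,4,5} D(X)={1,2,4,5}: Z {1,2,4,5}->{1,2,4}; X {1,2,4,5}->{2,4,5} => REVISION
Total revisions = 2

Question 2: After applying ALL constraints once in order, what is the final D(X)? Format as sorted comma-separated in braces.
Constraint 1 (Z != X) on D(Z)={1,2,4,5} D(X)={1,2,4,5,6}: no change
Constraint 2 (X < V) on D(X)={1,2,4,5,6} D(V)={2,3,4,6}: X {1,2,4,5,6}->{1,2,4,5}
Constraint 3 (Z < X) on D(Z)={1,2,4,5} D(X)={1,2,4,5}: Z {1,2,4,5}->{1,2,4}; X {1,2,4,5}->{2,4,5}
So after all 3 constraints: D(X) = {2,4,5}

Answer: {2,4,5}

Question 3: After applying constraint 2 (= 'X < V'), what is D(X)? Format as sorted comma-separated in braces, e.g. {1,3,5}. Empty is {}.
Answer: {1,2,4,5}

Derivation:
Constraint 1 (Z != X) on D(Z)={1,2,4,5} D(X)={1,2,4,5,6}: no change
Constraint 2 (X < V) on D(X)={1,2,4,5,6} D(V)={2,3,4,6}: X {1,2,4,5,6}->{1,2,4,5}
So after constraint 2: D(X) = {1,2,4,5}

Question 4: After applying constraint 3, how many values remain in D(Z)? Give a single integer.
Answer: 3

Derivation:
Constraint 1 (Z != X) on D(Z)={1,2,4,5} D(X)={1,2,4,5,6}: no change
Constraint 2 (X < V) on D(X)={1,2,4,5,6} D(V)={2,3,4,6}: X {1,2,4,5,6}->{1,2,4,5}
Constraint 3 (Z < X) on D(Z)={1,2,4,5} D(X)={1,2,4,5}: Z {1,2,4,5}->{1,2,4}; X {1,2,4,5}->{2,4,5}
So after constraint 3: D(Z)={1,2,4}, size = 3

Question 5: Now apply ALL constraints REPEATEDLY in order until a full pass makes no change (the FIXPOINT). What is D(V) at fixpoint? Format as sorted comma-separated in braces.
Answer: {3,4,6}

Derivation:
pass 0 (initial): D(V)={2,3,4,6}
pass 1: X {1,2,4,5,6}->{2,4,5}; Z {1,2,4,5}->{1,2,4}
pass 2: V {2,3,4,6}->{3,4,6}
pass 3: no change
Fixpoint after 3 passes: D(V) = {3,4,6}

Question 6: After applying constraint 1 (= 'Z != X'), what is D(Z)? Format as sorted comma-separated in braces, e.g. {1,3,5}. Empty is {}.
Answer: {1,2,4,5}

Derivation:
Constraint 1 (Z != X) on D(Z)={1,2,4,5} D(X)={1,2,4,5,6}: no change
So after constraint 1: D(Z) = {1,2,4,5}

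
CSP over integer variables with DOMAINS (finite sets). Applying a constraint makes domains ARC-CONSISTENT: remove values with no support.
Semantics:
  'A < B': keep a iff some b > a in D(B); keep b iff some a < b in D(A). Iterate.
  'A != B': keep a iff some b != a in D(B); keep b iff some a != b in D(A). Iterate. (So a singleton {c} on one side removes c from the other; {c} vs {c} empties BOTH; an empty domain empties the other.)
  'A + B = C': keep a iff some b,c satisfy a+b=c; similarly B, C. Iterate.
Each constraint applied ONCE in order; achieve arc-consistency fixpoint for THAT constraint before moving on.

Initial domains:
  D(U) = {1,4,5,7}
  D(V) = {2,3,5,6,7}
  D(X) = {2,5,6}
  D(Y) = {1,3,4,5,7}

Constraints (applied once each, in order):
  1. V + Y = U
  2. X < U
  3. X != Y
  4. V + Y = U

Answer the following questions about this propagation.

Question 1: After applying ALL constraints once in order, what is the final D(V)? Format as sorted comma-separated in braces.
Answer: {2,3,6}

Derivation:
Constraint 1 (V + Y = U) on D(V)={2,3,5,6,7} D(Y)={1,3,4,5,7} D(U)={1,4,5,7}: V {2,3,5,6,7}->{2,3,6}; Y {1,3,4,5,7}->{1,3,4,5}; U {1,4,5,7}->{4,5,7}
Constraint 2 (X < U) on D(X)={2,5,6} D(U)={4,5,7}: no change
Constraint 3 (X != Y) on D(X)={2,5,6} D(Y)={1,3,4,5}: no change
Constraint 4 (V + Y = U) on D(V)={2,3,6} D(Y)={1,3,4,5} D(U)={4,5,7}: no change
So after all 4 constraints: D(V) = {2,3,6}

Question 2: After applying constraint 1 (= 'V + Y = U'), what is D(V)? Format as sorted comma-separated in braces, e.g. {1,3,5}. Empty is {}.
Constraint 1 (V + Y = U) on D(V)={2,3,5,6,7} D(Y)={1,3,4,5,7} D(U)={1,4,5,7}: V {2,3,5,6,7}->{2,3,6}; Y {1,3,4,5,7}->{1,3,4,5}; U {1,4,5,7}->{4,5,7}
So after constraint 1: D(V) = {2,3,6}

Answer: {2,3,6}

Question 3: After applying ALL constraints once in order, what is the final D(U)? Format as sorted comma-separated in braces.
Constraint 1 (V + Y = U) on D(V)={2,3,5,6,7} D(Y)={1,3,4,5,7} D(U)={1,4,5,7}: V {2,3,5,6,7}->{2,3,6}; Y {1,3,4,5,7}->{1,3,4,5}; U {1,4,5,7}->{4,5,7}
Constraint 2 (X < U) on D(X)={2,5,6} D(U)={4,5,7}: no change
Constraint 3 (X != Y) on D(X)={2,5,6} D(Y)={1,3,4,5}: no change
Constraint 4 (V + Y = U) on D(V)={2,3,6} D(Y)={1,3,4,5} D(U)={4,5,7}: no change
So after all 4 constraints: D(U) = {4,5,7}

Answer: {4,5,7}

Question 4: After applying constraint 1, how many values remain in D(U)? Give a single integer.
Answer: 3

Derivation:
Constraint 1 (V + Y = U) on D(V)={2,3,5,6,7} D(Y)={1,3,4,5,7} D(U)={1,4,5,7}: V {2,3,5,6,7}->{2,3,6}; Y {1,3,4,5,7}->{1,3,4,5}; U {1,4,5,7}->{4,5,7}
So after constraint 1: D(U)={4,5,7}, size = 3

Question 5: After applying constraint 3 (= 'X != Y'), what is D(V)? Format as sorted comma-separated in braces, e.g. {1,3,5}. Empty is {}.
Constraint 1 (V + Y = U) on D(V)={2,3,5,6,7} D(Y)={1,3,4,5,7} D(U)={1,4,5,7}: V {2,3,5,6,7}->{2,3,6}; Y {1,3,4,5,7}->{1,3,4,5}; U {1,4,5,7}->{4,5,7}
Constraint 2 (X < U) on D(X)={2,5,6} D(U)={4,5,7}: no change
Constraint 3 (X != Y) on D(X)={2,5,6} D(Y)={1,3,4,5}: no change
So after constraint 3: D(V) = {2,3,6}

Answer: {2,3,6}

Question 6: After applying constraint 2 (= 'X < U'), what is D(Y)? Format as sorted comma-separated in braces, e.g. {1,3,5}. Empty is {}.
Constraint 1 (V + Y = U) on D(V)={2,3,5,6,7} D(Y)={1,3,4,5,7} D(U)={1,4,5,7}: V {2,3,5,6,7}->{2,3,6}; Y {1,3,4,5,7}->{1,3,4,5}; U {1,4,5,7}->{4,5,7}
Constraint 2 (X < U) on D(X)={2,5,6} D(U)={4,5,7}: no change
So after constraint 2: D(Y) = {1,3,4,5}

Answer: {1,3,4,5}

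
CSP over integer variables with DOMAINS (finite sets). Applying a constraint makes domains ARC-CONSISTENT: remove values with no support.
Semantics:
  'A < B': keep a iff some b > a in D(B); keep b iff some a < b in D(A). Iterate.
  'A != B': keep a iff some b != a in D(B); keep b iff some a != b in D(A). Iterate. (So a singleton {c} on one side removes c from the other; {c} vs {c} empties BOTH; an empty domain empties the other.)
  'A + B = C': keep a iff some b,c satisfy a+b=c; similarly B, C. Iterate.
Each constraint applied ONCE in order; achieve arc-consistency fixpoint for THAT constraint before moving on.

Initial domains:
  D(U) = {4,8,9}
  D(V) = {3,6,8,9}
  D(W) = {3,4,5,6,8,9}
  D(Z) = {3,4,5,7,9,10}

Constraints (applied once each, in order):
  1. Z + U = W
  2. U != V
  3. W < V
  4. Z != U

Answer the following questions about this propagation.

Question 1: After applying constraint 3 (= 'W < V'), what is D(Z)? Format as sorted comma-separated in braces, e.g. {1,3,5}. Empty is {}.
Constraint 1 (Z + U = W) on D(Z)={3,4,5,7,9,10} D(U)={4,8,9} D(W)={3,4,5,6,8,9}: Z {3,4,5,7,9,10}->{4,5}; U {4,8,9}->{4}; W {3,4,5,6,8,9}->{8,9}
Constraint 2 (U != V) on D(U)={4} D(V)={3,6,8,9}: no change
Constraint 3 (W < V) on D(W)={8,9} D(V)={3,6,8,9}: W {8,9}->{8}; V {3,6,8,9}->{9}
So after constraint 3: D(Z) = {4,5}

Answer: {4,5}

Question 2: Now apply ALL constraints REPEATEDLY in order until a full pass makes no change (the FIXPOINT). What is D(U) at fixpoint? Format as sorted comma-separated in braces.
Answer: {}

Derivation:
pass 0 (initial): D(U)={4,8,9}
pass 1: U {4,8,9}->{4}; V {3,6,8,9}->{9}; W {3,4,5,6,8,9}->{8}; Z {3,4,5,7,9,10}->{5}
pass 2: U {4}->{}; V {9}->{}; W {8}->{}; Z {5}->{}
pass 3: no change
Fixpoint after 3 passes: D(U) = {}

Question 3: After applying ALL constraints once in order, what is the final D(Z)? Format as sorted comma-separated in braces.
Answer: {5}

Derivation:
Constraint 1 (Z + U = W) on D(Z)={3,4,5,7,9,10} D(U)={4,8,9} D(W)={3,4,5,6,8,9}: Z {3,4,5,7,9,10}->{4,5}; U {4,8,9}->{4}; W {3,4,5,6,8,9}->{8,9}
Constraint 2 (U != V) on D(U)={4} D(V)={3,6,8,9}: no change
Constraint 3 (W < V) on D(W)={8,9} D(V)={3,6,8,9}: W {8,9}->{8}; V {3,6,8,9}->{9}
Constraint 4 (Z != U) on D(Z)={4,5} D(U)={4}: Z {4,5}->{5}
So after all 4 constraints: D(Z) = {5}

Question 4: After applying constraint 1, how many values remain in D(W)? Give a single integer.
Constraint 1 (Z + U = W) on D(Z)={3,4,5,7,9,10} D(U)={4,8,9} D(W)={3,4,5,6,8,9}: Z {3,4,5,7,9,10}->{4,5}; U {4,8,9}->{4}; W {3,4,5,6,8,9}->{8,9}
So after constraint 1: D(W)={8,9}, size = 2

Answer: 2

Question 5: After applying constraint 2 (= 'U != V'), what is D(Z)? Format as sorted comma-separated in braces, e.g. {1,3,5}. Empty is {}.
Constraint 1 (Z + U = W) on D(Z)={3,4,5,7,9,10} D(U)={4,8,9} D(W)={3,4,5,6,8,9}: Z {3,4,5,7,9,10}->{4,5}; U {4,8,9}->{4}; W {3,4,5,6,8,9}->{8,9}
Constraint 2 (U != V) on D(U)={4} D(V)={3,6,8,9}: no change
So after constraint 2: D(Z) = {4,5}

Answer: {4,5}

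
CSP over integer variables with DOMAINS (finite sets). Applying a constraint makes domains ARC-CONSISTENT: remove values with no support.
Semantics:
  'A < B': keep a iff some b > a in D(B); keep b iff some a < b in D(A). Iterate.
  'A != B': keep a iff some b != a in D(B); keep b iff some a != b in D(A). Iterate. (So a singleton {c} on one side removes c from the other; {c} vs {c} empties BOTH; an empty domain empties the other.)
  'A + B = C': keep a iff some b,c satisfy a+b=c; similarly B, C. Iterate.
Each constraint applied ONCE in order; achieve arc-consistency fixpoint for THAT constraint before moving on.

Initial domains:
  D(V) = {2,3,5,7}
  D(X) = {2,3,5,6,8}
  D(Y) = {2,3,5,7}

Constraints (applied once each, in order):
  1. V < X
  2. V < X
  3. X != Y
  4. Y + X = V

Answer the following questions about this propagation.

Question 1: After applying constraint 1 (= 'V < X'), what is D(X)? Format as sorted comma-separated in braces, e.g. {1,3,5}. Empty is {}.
Constraint 1 (V < X) on D(V)={2,3,5,7} D(X)={2,3,5,6,8}: X {2,3,5,6,8}->{3,5,6,8}
So after constraint 1: D(X) = {3,5,6,8}

Answer: {3,5,6,8}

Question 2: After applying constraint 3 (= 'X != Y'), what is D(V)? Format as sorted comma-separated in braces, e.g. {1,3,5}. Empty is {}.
Constraint 1 (V < X) on D(V)={2,3,5,7} D(X)={2,3,5,6,8}: X {2,3,5,6,8}->{3,5,6,8}
Constraint 2 (V < X) on D(V)={2,3,5,7} D(X)={3,5,6,8}: no change
Constraint 3 (X != Y) on D(X)={3,5,6,8} D(Y)={2,3,5,7}: no change
So after constraint 3: D(V) = {2,3,5,7}

Answer: {2,3,5,7}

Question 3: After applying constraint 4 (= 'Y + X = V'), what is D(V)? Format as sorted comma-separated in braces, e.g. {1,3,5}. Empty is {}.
Answer: {5,7}

Derivation:
Constraint 1 (V < X) on D(V)={2,3,5,7} D(X)={2,3,5,6,8}: X {2,3,5,6,8}->{3,5,6,8}
Constraint 2 (V < X) on D(V)={2,3,5,7} D(X)={3,5,6,8}: no change
Constraint 3 (X != Y) on D(X)={3,5,6,8} D(Y)={2,3,5,7}: no change
Constraint 4 (Y + X = V) on D(Y)={2,3,5,7} D(X)={3,5,6,8} D(V)={2,3,5,7}: Y {2,3,5,7}->{2}; X {3,5,6,8}->{3,5}; V {2,3,5,7}->{5,7}
So after constraint 4: D(V) = {5,7}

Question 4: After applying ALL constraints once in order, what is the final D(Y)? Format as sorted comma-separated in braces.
Answer: {2}

Derivation:
Constraint 1 (V < X) on D(V)={2,3,5,7} D(X)={2,3,5,6,8}: X {2,3,5,6,8}->{3,5,6,8}
Constraint 2 (V < X) on D(V)={2,3,5,7} D(X)={3,5,6,8}: no change
Constraint 3 (X != Y) on D(X)={3,5,6,8} D(Y)={2,3,5,7}: no change
Constraint 4 (Y + X = V) on D(Y)={2,3,5,7} D(X)={3,5,6,8} D(V)={2,3,5,7}: Y {2,3,5,7}->{2}; X {3,5,6,8}->{3,5}; V {2,3,5,7}->{5,7}
So after all 4 constraints: D(Y) = {2}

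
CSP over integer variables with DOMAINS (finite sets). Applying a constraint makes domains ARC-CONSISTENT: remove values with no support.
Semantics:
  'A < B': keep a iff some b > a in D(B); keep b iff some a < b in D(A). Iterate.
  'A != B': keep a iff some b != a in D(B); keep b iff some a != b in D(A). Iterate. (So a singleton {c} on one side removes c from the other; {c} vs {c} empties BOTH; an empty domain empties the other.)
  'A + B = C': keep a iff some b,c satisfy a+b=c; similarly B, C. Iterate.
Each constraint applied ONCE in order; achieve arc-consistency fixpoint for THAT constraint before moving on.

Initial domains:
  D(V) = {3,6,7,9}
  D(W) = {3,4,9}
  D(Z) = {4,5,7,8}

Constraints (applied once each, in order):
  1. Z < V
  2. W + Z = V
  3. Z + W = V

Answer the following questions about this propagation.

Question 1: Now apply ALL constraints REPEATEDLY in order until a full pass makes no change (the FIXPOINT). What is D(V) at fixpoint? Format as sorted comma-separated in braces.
pass 0 (initial): D(V)={3,6,7,9}
pass 1: V {3,6,7,9}->{7,9}; W {3,4,9}->{3,4}; Z {4,5,7,8}->{4,5}
pass 2: no change
Fixpoint after 2 passes: D(V) = {7,9}

Answer: {7,9}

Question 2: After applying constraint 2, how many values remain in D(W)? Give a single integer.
Constraint 1 (Z < V) on D(Z)={4,5,7,8} D(V)={3,6,7,9}: V {3,6,7,9}->{6,7,9}
Constraint 2 (W + Z = V) on D(W)={3,4,9} D(Z)={4,5,7,8} D(V)={6,7,9}: W {3,4,9}->{3,4}; Z {4,5,7,8}->{4,5}; V {6,7,9}->{7,9}
So after constraint 2: D(W)={3,4}, size = 2

Answer: 2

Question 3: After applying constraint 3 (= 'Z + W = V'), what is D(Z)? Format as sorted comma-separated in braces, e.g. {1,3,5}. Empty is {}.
Answer: {4,5}

Derivation:
Constraint 1 (Z < V) on D(Z)={4,5,7,8} D(V)={3,6,7,9}: V {3,6,7,9}->{6,7,9}
Constraint 2 (W + Z = V) on D(W)={3,4,9} D(Z)={4,5,7,8} D(V)={6,7,9}: W {3,4,9}->{3,4}; Z {4,5,7,8}->{4,5}; V {6,7,9}->{7,9}
Constraint 3 (Z + W = V) on D(Z)={4,5} D(W)={3,4} D(V)={7,9}: no change
So after constraint 3: D(Z) = {4,5}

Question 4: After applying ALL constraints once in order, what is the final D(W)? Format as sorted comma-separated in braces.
Answer: {3,4}

Derivation:
Constraint 1 (Z < V) on D(Z)={4,5,7,8} D(V)={3,6,7,9}: V {3,6,7,9}->{6,7,9}
Constraint 2 (W + Z = V) on D(W)={3,4,9} D(Z)={4,5,7,8} D(V)={6,7,9}: W {3,4,9}->{3,4}; Z {4,5,7,8}->{4,5}; V {6,7,9}->{7,9}
Constraint 3 (Z + W = V) on D(Z)={4,5} D(W)={3,4} D(V)={7,9}: no change
So after all 3 constraints: D(W) = {3,4}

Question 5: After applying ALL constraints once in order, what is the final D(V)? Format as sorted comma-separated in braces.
Answer: {7,9}

Derivation:
Constraint 1 (Z < V) on D(Z)={4,5,7,8} D(V)={3,6,7,9}: V {3,6,7,9}->{6,7,9}
Constraint 2 (W + Z = V) on D(W)={3,4,9} D(Z)={4,5,7,8} D(V)={6,7,9}: W {3,4,9}->{3,4}; Z {4,5,7,8}->{4,5}; V {6,7,9}->{7,9}
Constraint 3 (Z + W = V) on D(Z)={4,5} D(W)={3,4} D(V)={7,9}: no change
So after all 3 constraints: D(V) = {7,9}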